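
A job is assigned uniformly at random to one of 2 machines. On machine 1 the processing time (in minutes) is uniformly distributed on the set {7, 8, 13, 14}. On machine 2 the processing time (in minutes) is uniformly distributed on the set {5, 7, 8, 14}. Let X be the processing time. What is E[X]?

19/2

E[X | machine 1] = (7+8+13+14)/4 = 21/2.
E[X | machine 2] = (5+7+8+14)/4 = 17/2.
By the law of total expectation,
E[X] = (1/2)·(21/2) + (1/2)·(17/2) = 19/2.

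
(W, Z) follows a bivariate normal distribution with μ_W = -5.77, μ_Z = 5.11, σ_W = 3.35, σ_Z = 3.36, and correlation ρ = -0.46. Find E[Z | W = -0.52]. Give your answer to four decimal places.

E[Z | W=x] = μ_Z + ρ(σ_Z/σ_W)(x − μ_W) for jointly normal variables.
E[Z | W=-0.52] = 5.11 + (-0.46)·(3.36/3.35)·(-0.52 − (-5.77)) = 5.11 + (-0.46137)·(5.25) = 2.6878.

2.6878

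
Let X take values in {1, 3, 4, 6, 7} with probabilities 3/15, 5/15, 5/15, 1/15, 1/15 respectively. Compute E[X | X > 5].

P(X > 5) = 2/15.
Σ over the event: 6·1/15 + 7·1/15 = 13/15.
E[X | X > 5] = (13/15) / (2/15) = 13/2.

13/2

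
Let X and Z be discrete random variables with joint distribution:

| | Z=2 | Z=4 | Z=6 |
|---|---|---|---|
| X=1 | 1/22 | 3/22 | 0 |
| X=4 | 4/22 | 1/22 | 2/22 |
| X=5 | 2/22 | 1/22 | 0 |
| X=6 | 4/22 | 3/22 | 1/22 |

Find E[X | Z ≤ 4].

81/19

P(Z ≤ 4) = 19/22.
Summing X·P(X=x,Z=y) over the conditioning event gives 81/22.
E[X | Z ≤ 4] = (81/22) / (19/22) = 81/19.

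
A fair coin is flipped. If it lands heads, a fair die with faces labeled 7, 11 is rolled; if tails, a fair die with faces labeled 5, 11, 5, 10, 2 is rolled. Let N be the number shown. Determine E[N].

E[N | heads] = (7+11)/2 = 9.
E[N | tails] = (5+11+5+10+2)/5 = 33/5.
By the law of total expectation,
E[N] = (1/2)·(9) + (1/2)·(33/5) = 39/5.

39/5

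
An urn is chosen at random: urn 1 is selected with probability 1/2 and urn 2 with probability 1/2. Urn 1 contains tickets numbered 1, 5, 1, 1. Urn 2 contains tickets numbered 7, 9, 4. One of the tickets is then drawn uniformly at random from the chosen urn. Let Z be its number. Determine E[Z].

13/3

E[Z | urn 1] = (1+5+1+1)/4 = 2.
E[Z | urn 2] = (7+9+4)/3 = 20/3.
E[Z] = (1/2)·(2) + (1/2)·(20/3) = 13/3.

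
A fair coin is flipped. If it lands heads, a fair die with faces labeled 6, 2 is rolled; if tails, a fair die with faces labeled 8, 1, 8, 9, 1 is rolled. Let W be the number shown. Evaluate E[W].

47/10

E[W | heads] = (6+2)/2 = 4.
E[W | tails] = (8+1+8+9+1)/5 = 27/5.
By the law of total expectation,
E[W] = (1/2)·(4) + (1/2)·(27/5) = 47/10.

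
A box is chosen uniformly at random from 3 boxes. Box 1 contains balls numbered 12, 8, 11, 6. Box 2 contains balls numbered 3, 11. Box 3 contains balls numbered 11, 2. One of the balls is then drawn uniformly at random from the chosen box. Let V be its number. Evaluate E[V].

E[V | box 1] = (12+8+11+6)/4 = 37/4.
E[V | box 2] = (3+11)/2 = 7.
E[V | box 3] = (11+2)/2 = 13/2.
E[V] = (1/3)·(37/4) + (1/3)·(7) + (1/3)·(13/2) = 91/12.

91/12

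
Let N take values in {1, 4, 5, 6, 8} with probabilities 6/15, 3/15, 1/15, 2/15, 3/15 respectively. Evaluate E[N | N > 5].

P(N > 5) = 1/3.
Σ over the event: 6·2/15 + 8·1/5 = 12/5.
E[N | N > 5] = (12/5) / (1/3) = 36/5.

36/5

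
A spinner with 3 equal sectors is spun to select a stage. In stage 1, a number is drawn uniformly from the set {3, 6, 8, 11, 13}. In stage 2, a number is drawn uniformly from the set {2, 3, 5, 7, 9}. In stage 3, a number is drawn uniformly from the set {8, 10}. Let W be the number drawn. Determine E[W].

E[W | stage 1] = (3+6+8+11+13)/5 = 41/5.
E[W | stage 2] = (2+3+5+7+9)/5 = 26/5.
E[W | stage 3] = (8+10)/2 = 9.
E[W] = (1/3)·(41/5) + (1/3)·(26/5) + (1/3)·(9) = 112/15.

112/15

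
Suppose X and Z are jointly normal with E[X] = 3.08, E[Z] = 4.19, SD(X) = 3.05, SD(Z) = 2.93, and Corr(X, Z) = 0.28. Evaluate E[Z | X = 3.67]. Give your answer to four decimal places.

E[Z | X=x] = μ_Z + ρ(σ_Z/σ_X)(x − μ_X) for jointly normal variables.
E[Z | X=3.67] = 4.19 + (0.28)·(2.93/3.05)·(3.67 − (3.08)) = 4.19 + (0.26898)·(0.59) = 4.3487.

4.3487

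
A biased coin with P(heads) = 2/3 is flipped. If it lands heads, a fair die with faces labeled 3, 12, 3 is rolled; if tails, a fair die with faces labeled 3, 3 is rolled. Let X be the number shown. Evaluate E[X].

E[X | heads] = (3+12+3)/3 = 6.
E[X | tails] = (3+3)/2 = 3.
E[X] = (2/3)·(6) + (1/3)·(3) = 5.

5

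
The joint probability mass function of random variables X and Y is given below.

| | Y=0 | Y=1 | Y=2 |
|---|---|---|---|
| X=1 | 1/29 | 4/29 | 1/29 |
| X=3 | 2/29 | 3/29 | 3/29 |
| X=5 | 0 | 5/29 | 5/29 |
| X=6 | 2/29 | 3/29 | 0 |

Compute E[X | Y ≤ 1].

P(Y ≤ 1) = 20/29.
Σ X·P over the event = 1·(1/29) + 1·(4/29) + 3·(2/29) + 3·(3/29) + 5·(5/29) + 6·(2/29) + 6·(3/29) = 75/29.
E[X | Y ≤ 1] = (75/29) / (20/29) = 15/4.

15/4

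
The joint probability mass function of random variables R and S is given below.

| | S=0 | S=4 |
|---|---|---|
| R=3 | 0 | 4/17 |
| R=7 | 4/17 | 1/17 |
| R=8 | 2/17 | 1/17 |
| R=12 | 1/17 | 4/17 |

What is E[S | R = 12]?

P(R = 12) = 5/17.
Σ S·P over the event = 0·(1/17) + 4·(4/17) = 16/17.
E[S | R = 12] = (16/17) / (5/17) = 16/5.

16/5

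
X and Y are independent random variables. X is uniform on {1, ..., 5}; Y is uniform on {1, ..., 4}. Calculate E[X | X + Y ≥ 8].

Outcomes with X + Y ≥ 8: (4,4), (5,3), (5,4), each with probability 1/20.
E[X | X + Y ≥ 8] = (4 + 5 + 5) / 3 = 14/3.

14/3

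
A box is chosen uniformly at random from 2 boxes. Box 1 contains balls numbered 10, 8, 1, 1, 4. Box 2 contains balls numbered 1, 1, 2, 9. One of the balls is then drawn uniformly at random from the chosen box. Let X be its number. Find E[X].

161/40

E[X | box 1] = (10+8+1+1+4)/5 = 24/5.
E[X | box 2] = (1+1+2+9)/4 = 13/4.
By the law of total expectation,
E[X] = (1/2)·(24/5) + (1/2)·(13/4) = 161/40.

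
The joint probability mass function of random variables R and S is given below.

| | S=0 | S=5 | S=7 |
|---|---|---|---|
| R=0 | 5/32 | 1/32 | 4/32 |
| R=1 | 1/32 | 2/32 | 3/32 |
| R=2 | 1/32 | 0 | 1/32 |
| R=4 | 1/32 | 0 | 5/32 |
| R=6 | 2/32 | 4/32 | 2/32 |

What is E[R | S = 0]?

19/10

P(S = 0) = 5/16.
Summing R·P(R=x,S=y) over the conditioning event gives 19/32.
E[R | S = 0] = (19/32) / (5/16) = 19/10.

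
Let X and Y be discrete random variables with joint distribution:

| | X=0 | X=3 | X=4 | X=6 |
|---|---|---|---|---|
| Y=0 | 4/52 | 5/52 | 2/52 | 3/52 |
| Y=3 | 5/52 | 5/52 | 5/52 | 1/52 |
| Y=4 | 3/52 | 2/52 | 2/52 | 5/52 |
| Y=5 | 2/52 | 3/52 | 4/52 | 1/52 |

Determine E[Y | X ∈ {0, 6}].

65/24

P(X ∈ {0, 6}) = 6/13.
Σ Y·P over the event = 0·(4/52) + 3·(5/52) + 4·(3/52) + 5·(2/52) + 0·(3/52) + 3·(1/52) + 4·(5/52) + 5·(1/52) = 5/4.
E[Y | X ∈ {0, 6}] = (5/4) / (6/13) = 65/24.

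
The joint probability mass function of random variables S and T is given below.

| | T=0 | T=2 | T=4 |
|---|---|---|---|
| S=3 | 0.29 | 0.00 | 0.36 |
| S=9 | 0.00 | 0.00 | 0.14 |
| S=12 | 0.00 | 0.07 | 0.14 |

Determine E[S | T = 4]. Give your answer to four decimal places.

6.2813

P(T = 4) = 0.64.
Summing S·P(S=x,T=y) over the conditioning event gives 4.02.
E[S | T = 4] = (4.02) / (0.64) = 6.2813.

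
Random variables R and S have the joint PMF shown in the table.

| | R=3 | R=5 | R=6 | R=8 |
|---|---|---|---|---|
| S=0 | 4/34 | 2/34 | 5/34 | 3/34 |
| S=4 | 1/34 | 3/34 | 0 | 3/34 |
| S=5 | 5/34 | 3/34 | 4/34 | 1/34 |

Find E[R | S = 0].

38/7

P(S = 0) = 7/17.
Σ R·P over the event = 3·(4/34) + 5·(2/34) + 6·(5/34) + 8·(3/34) = 38/17.
E[R | S = 0] = (38/17) / (7/17) = 38/7.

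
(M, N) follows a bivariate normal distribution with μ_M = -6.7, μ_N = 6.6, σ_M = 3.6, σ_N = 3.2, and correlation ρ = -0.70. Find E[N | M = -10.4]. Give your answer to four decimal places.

8.9022

E[N | M=x] = μ_N + ρ(σ_N/σ_M)(x − μ_M) for jointly normal variables.
E[N | M=-10.4] = 6.6 + (-0.70)·(3.2/3.6)·(-10.4 − (-6.7)) = 6.6 + (-0.62222)·(-3.7) = 8.9022.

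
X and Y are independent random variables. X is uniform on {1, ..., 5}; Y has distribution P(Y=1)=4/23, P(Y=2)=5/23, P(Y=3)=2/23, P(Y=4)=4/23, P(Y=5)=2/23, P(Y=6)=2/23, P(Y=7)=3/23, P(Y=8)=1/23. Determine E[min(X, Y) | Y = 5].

P(Y = 5) = 2/23.
Summing min(X,Y)·P(x,y) over outcomes with Y = 5 gives 6/23.
E[min(X, Y) | Y = 5] = (6/23) / (2/23) = 3.

3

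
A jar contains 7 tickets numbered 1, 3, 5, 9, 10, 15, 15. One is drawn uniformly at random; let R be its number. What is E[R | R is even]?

10

P(R is even) = 1/7.
Σ over the event: 10·1/7 = 10/7.
E[R | R is even] = (10/7) / (1/7) = 10.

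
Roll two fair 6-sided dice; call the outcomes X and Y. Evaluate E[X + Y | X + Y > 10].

P(X + Y > 10) = 1/12.
Summing (X+Y)·P(x,y) over outcomes with X + Y > 10 gives 17/18.
E[X + Y | X + Y > 10] = (17/18) / (1/12) = 34/3.

34/3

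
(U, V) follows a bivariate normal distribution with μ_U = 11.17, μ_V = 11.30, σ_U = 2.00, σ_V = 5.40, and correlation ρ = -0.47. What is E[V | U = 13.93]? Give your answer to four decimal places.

The regression of V on U has slope ρ·σ_V/σ_U and passes through (μ_U, μ_V).
E[V | U=13.93] = 11.30 + (-0.47)·(5.40/2.00)·(13.93 − (11.17)) = 11.30 + (-1.269)·(2.76) = 7.7976.

7.7976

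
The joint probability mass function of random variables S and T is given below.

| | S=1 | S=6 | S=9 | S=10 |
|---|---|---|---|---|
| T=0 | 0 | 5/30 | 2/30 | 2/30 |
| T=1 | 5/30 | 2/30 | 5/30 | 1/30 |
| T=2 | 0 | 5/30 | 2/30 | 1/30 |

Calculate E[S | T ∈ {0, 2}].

126/17

P(T ∈ {0, 2}) = 17/30.
Summing S·P(S=x,T=y) over the conditioning event gives 21/5.
E[S | T ∈ {0, 2}] = (21/5) / (17/30) = 126/17.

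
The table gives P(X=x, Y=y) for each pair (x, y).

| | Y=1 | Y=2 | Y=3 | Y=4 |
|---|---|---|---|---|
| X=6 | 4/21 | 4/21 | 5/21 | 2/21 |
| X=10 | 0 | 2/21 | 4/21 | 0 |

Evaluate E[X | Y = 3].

70/9

P(Y = 3) = 3/7.
Σ X·P over the event = 6·(5/21) + 10·(4/21) = 10/3.
E[X | Y = 3] = (10/3) / (3/7) = 70/9.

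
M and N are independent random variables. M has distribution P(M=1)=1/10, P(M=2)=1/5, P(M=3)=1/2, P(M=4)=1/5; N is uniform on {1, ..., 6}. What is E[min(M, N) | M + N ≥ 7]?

P(M + N ≥ 7) = 7/15.
Summing min(M,N)·P(x,y) over outcomes with M + N ≥ 7 gives 7/5.
E[min(M, N) | M + N ≥ 7] = (7/5) / (7/15) = 3.

3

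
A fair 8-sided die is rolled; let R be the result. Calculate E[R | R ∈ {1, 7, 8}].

16/3

P(R ∈ {1, 7, 8}) = 3/8.
Σ over the event: 1·1/8 + 7·1/8 + 8·1/8 = 2.
E[R | R ∈ {1, 7, 8}] = (2) / (3/8) = 16/3.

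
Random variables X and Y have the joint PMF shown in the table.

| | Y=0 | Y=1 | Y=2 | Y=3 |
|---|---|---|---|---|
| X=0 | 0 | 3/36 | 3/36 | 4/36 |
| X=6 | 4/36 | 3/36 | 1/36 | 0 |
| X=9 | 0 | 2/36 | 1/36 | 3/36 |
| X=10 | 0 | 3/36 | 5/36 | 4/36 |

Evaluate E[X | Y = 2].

13/2

P(Y = 2) = 5/18.
Summing X·P(X=x,Y=y) over the conditioning event gives 65/36.
E[X | Y = 2] = (65/36) / (5/18) = 13/2.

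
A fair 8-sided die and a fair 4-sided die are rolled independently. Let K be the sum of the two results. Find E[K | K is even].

7

P(K is even) = 1/2.
Σ over the event: 2·1/32 + 4·3/32 + 6·1/8 + 8·1/8 + 10·3/32 + 12·1/32 = 7/2.
E[K | K is even] = (7/2) / (1/2) = 7.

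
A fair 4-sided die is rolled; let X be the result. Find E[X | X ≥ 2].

Given X ≥ 2, X is equally likely to be any of {2, 3, 4}.
E[X | X ≥ 2] = (2 + 3 + 4) / 3 = 3.

3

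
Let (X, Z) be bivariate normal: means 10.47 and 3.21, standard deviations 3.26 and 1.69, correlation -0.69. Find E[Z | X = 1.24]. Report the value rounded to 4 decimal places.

For a bivariate normal, E[Z | X=x] = μ_Z + ρ·(σ_Z/σ_X)·(x − μ_X).
E[Z | X=1.24] = 3.21 + (-0.69)·(1.69/3.26)·(1.24 − (10.47)) = 3.21 + (-0.3577)·(-9.23) = 6.5116.

6.5116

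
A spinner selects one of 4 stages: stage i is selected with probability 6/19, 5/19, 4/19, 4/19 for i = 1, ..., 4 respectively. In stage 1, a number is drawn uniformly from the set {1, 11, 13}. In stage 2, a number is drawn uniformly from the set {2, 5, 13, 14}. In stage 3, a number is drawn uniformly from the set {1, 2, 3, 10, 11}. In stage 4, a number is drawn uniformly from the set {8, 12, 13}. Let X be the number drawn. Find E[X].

E[X | stage 1] = (1+11+13)/3 = 25/3.
E[X | stage 2] = (2+5+13+14)/4 = 17/2.
E[X | stage 3] = (1+2+3+10+11)/5 = 27/5.
E[X | stage 4] = (8+12+13)/3 = 11.
By the law of total expectation,
E[X] = (6/19)·(25/3) + (5/19)·(17/2) + (4/19)·(27/5) + (4/19)·(11) = 1581/190.

1581/190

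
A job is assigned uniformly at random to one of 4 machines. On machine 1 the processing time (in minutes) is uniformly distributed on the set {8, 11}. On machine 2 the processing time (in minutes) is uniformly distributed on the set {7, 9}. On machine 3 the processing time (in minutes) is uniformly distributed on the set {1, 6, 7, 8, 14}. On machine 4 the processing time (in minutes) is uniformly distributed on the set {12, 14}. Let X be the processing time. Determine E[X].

377/40

E[X | machine 1] = (8+11)/2 = 19/2.
E[X | machine 2] = (7+9)/2 = 8.
E[X | machine 3] = (1+6+7+8+14)/5 = 36/5.
E[X | machine 4] = (12+14)/2 = 13.
By the law of total expectation,
E[X] = (1/4)·(19/2) + (1/4)·(8) + (1/4)·(36/5) + (1/4)·(13) = 377/40.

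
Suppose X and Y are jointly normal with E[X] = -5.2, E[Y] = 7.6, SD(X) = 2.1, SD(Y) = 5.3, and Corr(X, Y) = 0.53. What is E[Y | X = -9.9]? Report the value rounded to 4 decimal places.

1.3132

For a bivariate normal, E[Y | X=x] = μ_Y + ρ·(σ_Y/σ_X)·(x − μ_X).
E[Y | X=-9.9] = 7.6 + (0.53)·(5.3/2.1)·(-9.9 − (-5.2)) = 7.6 + (1.33762)·(-4.7) = 1.3132.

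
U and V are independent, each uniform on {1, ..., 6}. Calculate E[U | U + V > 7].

14/3

P(U + V > 7) = 5/12.
Summing U·P(x,y) over outcomes with U + V > 7 gives 35/18.
E[U | U + V > 7] = (35/18) / (5/12) = 14/3.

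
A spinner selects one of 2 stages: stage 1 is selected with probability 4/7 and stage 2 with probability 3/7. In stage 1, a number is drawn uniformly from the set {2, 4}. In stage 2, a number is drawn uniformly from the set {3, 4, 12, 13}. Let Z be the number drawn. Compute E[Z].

36/7

E[Z | stage 1] = (2+4)/2 = 3.
E[Z | stage 2] = (3+4+12+13)/4 = 8.
E[Z] = (4/7)·(3) + (3/7)·(8) = 36/7.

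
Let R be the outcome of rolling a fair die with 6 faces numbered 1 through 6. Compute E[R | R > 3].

Given R > 3, R is equally likely to be any of {4, 5, 6}.
E[R | R > 3] = (4 + 5 + 6) / 3 = 5.

5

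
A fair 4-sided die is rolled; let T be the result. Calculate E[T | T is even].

3

Given T is even, T is equally likely to be any of {2, 4}.
E[T | T is even] = (2 + 4) / 2 = 3.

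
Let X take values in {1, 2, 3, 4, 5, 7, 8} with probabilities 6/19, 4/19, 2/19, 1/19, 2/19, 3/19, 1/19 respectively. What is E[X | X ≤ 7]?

55/18

P(X ≤ 7) = 18/19.
Σ over the event: 1·6/19 + 2·4/19 + 3·2/19 + 4·1/19 + 5·2/19 + 7·3/19 = 55/19.
E[X | X ≤ 7] = (55/19) / (18/19) = 55/18.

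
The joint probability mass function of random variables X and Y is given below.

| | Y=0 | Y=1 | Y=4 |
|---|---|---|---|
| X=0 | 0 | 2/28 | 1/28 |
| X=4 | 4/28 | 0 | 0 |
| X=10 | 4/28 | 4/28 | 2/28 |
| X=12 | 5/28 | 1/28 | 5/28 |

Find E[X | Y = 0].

116/13

P(Y = 0) = 13/28.
Σ X·P over the event = 4·(4/28) + 10·(4/28) + 12·(5/28) = 29/7.
E[X | Y = 0] = (29/7) / (13/28) = 116/13.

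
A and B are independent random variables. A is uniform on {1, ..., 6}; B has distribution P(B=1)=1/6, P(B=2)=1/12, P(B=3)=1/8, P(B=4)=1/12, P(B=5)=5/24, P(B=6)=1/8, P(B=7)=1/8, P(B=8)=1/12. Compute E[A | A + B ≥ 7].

395/98

P(A + B ≥ 7) = 49/72.
Summing A·P(x,y) over outcomes with A + B ≥ 7 gives 395/144.
E[A | A + B ≥ 7] = (395/144) / (49/72) = 395/98.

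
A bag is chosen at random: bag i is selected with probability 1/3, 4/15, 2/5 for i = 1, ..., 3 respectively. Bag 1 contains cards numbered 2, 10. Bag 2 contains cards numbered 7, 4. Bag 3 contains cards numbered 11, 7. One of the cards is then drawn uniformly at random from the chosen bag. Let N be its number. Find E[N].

106/15

E[N | bag 1] = (2+10)/2 = 6.
E[N | bag 2] = (7+4)/2 = 11/2.
E[N | bag 3] = (11+7)/2 = 9.
E[N] = (1/3)·(6) + (4/15)·(11/2) + (2/5)·(9) = 106/15.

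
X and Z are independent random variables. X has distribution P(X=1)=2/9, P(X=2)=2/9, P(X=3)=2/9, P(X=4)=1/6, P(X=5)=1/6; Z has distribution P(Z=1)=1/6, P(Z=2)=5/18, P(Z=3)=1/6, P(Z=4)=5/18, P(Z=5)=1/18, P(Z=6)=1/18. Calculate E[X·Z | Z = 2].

17/3

P(Z = 2) = 5/18.
Summing XZ·P(x,y) over outcomes with Z = 2 gives 85/54.
E[X·Z | Z = 2] = (85/54) / (5/18) = 17/3.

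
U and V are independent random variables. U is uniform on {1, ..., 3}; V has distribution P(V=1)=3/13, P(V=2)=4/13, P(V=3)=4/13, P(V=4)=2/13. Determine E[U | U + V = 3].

P(U + V = 3) = 7/39.
Summing U·P(x,y) over outcomes with U + V = 3 gives 10/39.
E[U | U + V = 3] = (10/39) / (7/39) = 10/7.

10/7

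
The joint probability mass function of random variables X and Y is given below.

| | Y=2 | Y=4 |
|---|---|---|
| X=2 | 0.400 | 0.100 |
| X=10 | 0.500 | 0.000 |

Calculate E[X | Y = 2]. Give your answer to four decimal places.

P(Y = 2) = 0.900.
Σ X·P over the event = 2·(0.400) + 10·(0.500) = 5.800.
E[X | Y = 2] = (5.800) / (0.900) = 6.4444.

6.4444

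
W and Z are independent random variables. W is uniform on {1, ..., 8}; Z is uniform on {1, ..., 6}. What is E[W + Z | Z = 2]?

P(Z = 2) = 1/6.
Summing (W+Z)·P(x,y) over outcomes with Z = 2 gives 13/12.
E[W + Z | Z = 2] = (13/12) / (1/6) = 13/2.

13/2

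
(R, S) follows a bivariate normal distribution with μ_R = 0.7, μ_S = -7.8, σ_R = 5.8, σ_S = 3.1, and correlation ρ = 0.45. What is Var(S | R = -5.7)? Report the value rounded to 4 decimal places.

7.6640

The conditional variance in a bivariate normal is σ_S²(1 − ρ²), independent of x.
Var(S | R=-5.7) = (3.1)²·(1 − (0.45)²) = 9.61·0.7975 = 7.6640.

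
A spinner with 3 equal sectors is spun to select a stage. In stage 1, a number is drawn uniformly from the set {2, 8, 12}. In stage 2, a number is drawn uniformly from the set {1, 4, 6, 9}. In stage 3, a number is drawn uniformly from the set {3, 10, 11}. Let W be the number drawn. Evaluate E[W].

61/9

E[W | stage 1] = (2+8+12)/3 = 22/3.
E[W | stage 2] = (1+4+6+9)/4 = 5.
E[W | stage 3] = (3+10+11)/3 = 8.
E[W] = (1/3)·(22/3) + (1/3)·(5) + (1/3)·(8) = 61/9.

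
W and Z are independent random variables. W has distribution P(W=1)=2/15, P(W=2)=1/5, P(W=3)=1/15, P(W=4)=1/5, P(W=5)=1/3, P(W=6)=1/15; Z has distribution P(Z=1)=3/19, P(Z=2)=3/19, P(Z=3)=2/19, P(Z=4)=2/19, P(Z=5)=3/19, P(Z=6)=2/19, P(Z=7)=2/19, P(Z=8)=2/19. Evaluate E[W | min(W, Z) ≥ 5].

P(min(W, Z) ≥ 5) = 18/95.
Summing W·P(x,y) over outcomes with min(W, Z) ≥ 5 gives 93/95.
E[W | min(W, Z) ≥ 5] = (93/95) / (18/95) = 31/6.

31/6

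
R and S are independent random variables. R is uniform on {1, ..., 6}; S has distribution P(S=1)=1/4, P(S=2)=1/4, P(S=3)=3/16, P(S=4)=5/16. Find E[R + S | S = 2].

11/2

P(S = 2) = 1/4.
Summing (R+S)·P(x,y) over outcomes with S = 2 gives 11/8.
E[R + S | S = 2] = (11/8) / (1/4) = 11/2.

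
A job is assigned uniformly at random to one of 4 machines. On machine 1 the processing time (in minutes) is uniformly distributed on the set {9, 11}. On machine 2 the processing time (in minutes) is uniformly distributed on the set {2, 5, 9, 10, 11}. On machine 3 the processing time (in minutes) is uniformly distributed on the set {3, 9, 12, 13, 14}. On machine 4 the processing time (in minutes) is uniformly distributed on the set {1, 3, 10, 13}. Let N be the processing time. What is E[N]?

687/80

E[N | machine 1] = (9+11)/2 = 10.
E[N | machine 2] = (2+5+9+10+11)/5 = 37/5.
E[N | machine 3] = (3+9+12+13+14)/5 = 51/5.
E[N | machine 4] = (1+3+10+13)/4 = 27/4.
By the law of total expectation,
E[N] = (1/4)·(10) + (1/4)·(37/5) + (1/4)·(51/5) + (1/4)·(27/4) = 687/80.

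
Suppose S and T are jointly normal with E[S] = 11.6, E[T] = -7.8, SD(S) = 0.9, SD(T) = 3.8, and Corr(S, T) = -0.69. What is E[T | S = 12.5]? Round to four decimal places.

-10.4220

E[T | S=x] = μ_T + ρ(σ_T/σ_S)(x − μ_S) for jointly normal variables.
E[T | S=12.5] = -7.8 + (-0.69)·(3.8/0.9)·(12.5 − (11.6)) = -7.8 + (-2.9133)·(0.9) = -10.4220.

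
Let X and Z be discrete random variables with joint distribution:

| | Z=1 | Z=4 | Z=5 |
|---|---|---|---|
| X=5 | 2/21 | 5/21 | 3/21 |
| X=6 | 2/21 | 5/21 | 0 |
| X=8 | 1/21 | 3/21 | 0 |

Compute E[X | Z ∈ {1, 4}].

P(Z ∈ {1, 4}) = 6/7.
Σ X·P over the event = 5·(2/21) + 5·(5/21) + 6·(2/21) + 6·(5/21) + 8·(1/21) + 8·(3/21) = 109/21.
E[X | Z ∈ {1, 4}] = (109/21) / (6/7) = 109/18.

109/18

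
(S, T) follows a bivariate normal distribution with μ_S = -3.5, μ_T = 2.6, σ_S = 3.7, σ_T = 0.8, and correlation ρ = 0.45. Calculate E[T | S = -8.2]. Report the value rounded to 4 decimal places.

2.1427

The regression of T on S has slope ρ·σ_T/σ_S and passes through (μ_S, μ_T).
E[T | S=-8.2] = 2.6 + (0.45)·(0.8/3.7)·(-8.2 − (-3.5)) = 2.6 + (0.097297)·(-4.7) = 2.1427.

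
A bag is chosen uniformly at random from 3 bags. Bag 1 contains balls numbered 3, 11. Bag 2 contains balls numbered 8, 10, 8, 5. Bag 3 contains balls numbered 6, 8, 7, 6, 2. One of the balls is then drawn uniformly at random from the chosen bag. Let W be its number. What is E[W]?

E[W | bag 1] = (3+11)/2 = 7.
E[W | bag 2] = (8+10+8+5)/4 = 31/4.
E[W | bag 3] = (6+8+7+6+2)/5 = 29/5.
E[W] = (1/3)·(7) + (1/3)·(31/4) + (1/3)·(29/5) = 137/20.

137/20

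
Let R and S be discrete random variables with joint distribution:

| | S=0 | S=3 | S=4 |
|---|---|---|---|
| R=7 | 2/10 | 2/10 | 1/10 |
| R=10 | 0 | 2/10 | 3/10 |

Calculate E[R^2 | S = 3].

P(S = 3) = 2/5.
Σ R^2·P over the event = 49·(2/10) + 100·(2/10) = 149/5.
E[R^2 | S = 3] = (149/5) / (2/5) = 149/2.

149/2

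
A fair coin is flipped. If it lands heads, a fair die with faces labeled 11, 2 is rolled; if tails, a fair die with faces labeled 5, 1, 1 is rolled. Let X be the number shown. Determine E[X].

E[X | heads] = (11+2)/2 = 13/2.
E[X | tails] = (5+1+1)/3 = 7/3.
E[X] = (1/2)·(13/2) + (1/2)·(7/3) = 53/12.

53/12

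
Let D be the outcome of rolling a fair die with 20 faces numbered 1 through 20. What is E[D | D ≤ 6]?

7/2

Given D ≤ 6, D is equally likely to be any of {1, 2, 3, 4, 5, 6}.
E[D | D ≤ 6] = (1 + 2 + 3 + 4 + 5 + 6) / 6 = 7/2.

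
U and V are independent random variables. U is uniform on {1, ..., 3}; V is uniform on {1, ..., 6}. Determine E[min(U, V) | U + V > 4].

25/12

P(U + V > 4) = 2/3.
Summing min(U,V)·P(x,y) over outcomes with U + V > 4 gives 25/18.
E[min(U, V) | U + V > 4] = (25/18) / (2/3) = 25/12.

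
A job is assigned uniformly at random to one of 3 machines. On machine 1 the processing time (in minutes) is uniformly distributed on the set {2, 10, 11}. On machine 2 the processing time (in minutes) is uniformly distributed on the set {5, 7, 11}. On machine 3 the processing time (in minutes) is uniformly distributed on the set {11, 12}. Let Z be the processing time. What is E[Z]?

E[Z | machine 1] = (2+10+11)/3 = 23/3.
E[Z | machine 2] = (5+7+11)/3 = 23/3.
E[Z | machine 3] = (11+12)/2 = 23/2.
By the law of total expectation,
E[Z] = (1/3)·(23/3) + (1/3)·(23/3) + (1/3)·(23/2) = 161/18.

161/18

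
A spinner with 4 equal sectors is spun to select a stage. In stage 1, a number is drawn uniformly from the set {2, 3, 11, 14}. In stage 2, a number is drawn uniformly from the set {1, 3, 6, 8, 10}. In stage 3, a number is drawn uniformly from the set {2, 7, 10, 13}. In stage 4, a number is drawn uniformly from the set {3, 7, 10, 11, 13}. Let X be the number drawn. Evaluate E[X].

299/40

E[X | stage 1] = (2+3+11+14)/4 = 15/2.
E[X | stage 2] = (1+3+6+8+10)/5 = 28/5.
E[X | stage 3] = (2+7+10+13)/4 = 8.
E[X | stage 4] = (3+7+10+11+13)/5 = 44/5.
E[X] = (1/4)·(15/2) + (1/4)·(28/5) + (1/4)·(8) + (1/4)·(44/5) = 299/40.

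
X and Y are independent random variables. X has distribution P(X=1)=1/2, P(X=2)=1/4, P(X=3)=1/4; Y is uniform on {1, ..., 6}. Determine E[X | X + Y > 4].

29/15

P(X + Y > 4) = 5/8.
Summing X·P(x,y) over outcomes with X + Y > 4 gives 29/24.
E[X | X + Y > 4] = (29/24) / (5/8) = 29/15.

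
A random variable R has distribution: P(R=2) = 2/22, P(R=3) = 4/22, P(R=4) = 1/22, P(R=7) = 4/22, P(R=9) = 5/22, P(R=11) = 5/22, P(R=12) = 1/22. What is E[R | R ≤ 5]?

P(R ≤ 5) = 7/22.
Σ over the event: 2·1/11 + 3·2/11 + 4·1/22 = 10/11.
E[R | R ≤ 5] = (10/11) / (7/22) = 20/7.

20/7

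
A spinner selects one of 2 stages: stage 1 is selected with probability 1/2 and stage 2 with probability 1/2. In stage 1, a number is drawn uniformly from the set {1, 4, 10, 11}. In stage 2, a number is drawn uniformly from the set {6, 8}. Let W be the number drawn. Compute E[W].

27/4

E[W | stage 1] = (1+4+10+11)/4 = 13/2.
E[W | stage 2] = (6+8)/2 = 7.
By the law of total expectation,
E[W] = (1/2)·(13/2) + (1/2)·(7) = 27/4.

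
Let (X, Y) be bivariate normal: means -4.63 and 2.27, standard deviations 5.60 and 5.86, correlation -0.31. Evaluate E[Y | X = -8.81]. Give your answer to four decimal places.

3.6260

The regression of Y on X has slope ρ·σ_Y/σ_X and passes through (μ_X, μ_Y).
E[Y | X=-8.81] = 2.27 + (-0.31)·(5.86/5.60)·(-8.81 − (-4.63)) = 2.27 + (-0.32439)·(-4.18) = 3.6260.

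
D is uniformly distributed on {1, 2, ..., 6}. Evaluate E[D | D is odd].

Given D is odd, D is equally likely to be any of {1, 3, 5}.
E[D | D is odd] = (1 + 3 + 5) / 3 = 3.

3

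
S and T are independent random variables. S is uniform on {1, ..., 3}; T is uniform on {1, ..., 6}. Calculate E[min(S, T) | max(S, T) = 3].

9/5

Outcomes with max(S, T) = 3: (1,3), (2,3), (3,1), (3,2), (3,3), each with probability 1/18.
E[min(S, T) | max(S, T) = 3] = (1 + 2 + 1 + 2 + 3) / 5 = 9/5.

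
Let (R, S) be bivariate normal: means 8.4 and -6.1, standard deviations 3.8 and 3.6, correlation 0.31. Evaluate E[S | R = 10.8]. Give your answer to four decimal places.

-5.3952

The regression of S on R has slope ρ·σ_S/σ_R and passes through (μ_R, μ_S).
E[S | R=10.8] = -6.1 + (0.31)·(3.6/3.8)·(10.8 − (8.4)) = -6.1 + (0.29368)·(2.4) = -5.3952.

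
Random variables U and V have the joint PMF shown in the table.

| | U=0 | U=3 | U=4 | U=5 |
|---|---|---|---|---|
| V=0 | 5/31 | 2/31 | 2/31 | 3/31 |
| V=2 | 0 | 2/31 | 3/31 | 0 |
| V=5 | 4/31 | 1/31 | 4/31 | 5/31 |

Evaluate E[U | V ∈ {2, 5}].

P(V ∈ {2, 5}) = 19/31.
Σ U·P over the event = 0·(4/31) + 3·(2/31) + 3·(1/31) + 4·(3/31) + 4·(4/31) + 5·(5/31) = 2.
E[U | V ∈ {2, 5}] = (2) / (19/31) = 62/19.

62/19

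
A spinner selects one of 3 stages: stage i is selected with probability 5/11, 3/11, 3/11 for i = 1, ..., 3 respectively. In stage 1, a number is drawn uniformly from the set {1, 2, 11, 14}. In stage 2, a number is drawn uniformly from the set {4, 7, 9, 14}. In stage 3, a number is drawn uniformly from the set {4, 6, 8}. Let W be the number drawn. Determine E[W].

E[W | stage 1] = (1+2+11+14)/4 = 7.
E[W | stage 2] = (4+7+9+14)/4 = 17/2.
E[W | stage 3] = (4+6+8)/3 = 6.
E[W] = (5/11)·(7) + (3/11)·(17/2) + (3/11)·(6) = 157/22.

157/22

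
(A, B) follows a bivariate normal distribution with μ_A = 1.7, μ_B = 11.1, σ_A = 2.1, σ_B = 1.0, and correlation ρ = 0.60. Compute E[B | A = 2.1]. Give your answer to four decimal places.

11.2143

For a bivariate normal, E[B | A=x] = μ_B + ρ·(σ_B/σ_A)·(x − μ_A).
E[B | A=2.1] = 11.1 + (0.60)·(1.0/2.1)·(2.1 − (1.7)) = 11.1 + (0.28571)·(0.4) = 11.2143.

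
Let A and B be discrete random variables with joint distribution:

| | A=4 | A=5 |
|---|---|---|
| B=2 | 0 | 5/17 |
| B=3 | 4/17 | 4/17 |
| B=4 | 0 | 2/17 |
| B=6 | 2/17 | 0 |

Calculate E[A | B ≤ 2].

5

P(B ≤ 2) = 5/17.
Σ A·P over the event = 5·(5/17) = 25/17.
E[A | B ≤ 2] = (25/17) / (5/17) = 5.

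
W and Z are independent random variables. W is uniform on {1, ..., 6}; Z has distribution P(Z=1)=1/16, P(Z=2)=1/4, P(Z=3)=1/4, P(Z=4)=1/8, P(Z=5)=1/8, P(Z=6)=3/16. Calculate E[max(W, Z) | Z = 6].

6

P(Z = 6) = 3/16.
Summing max(W,Z)·P(x,y) over outcomes with Z = 6 gives 9/8.
E[max(W, Z) | Z = 6] = (9/8) / (3/16) = 6.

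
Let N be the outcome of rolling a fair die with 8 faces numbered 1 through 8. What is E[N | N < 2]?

1

Given N < 2, N is equally likely to be any of {1}.
E[N | N < 2] = (1) / 1 = 1.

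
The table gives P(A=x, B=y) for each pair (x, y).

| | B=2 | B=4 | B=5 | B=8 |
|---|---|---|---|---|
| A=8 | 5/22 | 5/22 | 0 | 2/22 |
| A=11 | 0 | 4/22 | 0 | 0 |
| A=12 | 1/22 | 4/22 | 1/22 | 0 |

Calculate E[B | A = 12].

23/6

P(A = 12) = 3/11.
Σ B·P over the event = 2·(1/22) + 4·(4/22) + 5·(1/22) = 23/22.
E[B | A = 12] = (23/22) / (3/11) = 23/6.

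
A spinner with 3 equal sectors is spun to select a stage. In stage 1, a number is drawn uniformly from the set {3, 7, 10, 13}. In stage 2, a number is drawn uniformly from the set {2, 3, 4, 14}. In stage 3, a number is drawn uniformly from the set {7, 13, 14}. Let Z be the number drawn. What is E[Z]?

76/9

E[Z | stage 1] = (3+7+10+13)/4 = 33/4.
E[Z | stage 2] = (2+3+4+14)/4 = 23/4.
E[Z | stage 3] = (7+13+14)/3 = 34/3.
E[Z] = (1/3)·(33/4) + (1/3)·(23/4) + (1/3)·(34/3) = 76/9.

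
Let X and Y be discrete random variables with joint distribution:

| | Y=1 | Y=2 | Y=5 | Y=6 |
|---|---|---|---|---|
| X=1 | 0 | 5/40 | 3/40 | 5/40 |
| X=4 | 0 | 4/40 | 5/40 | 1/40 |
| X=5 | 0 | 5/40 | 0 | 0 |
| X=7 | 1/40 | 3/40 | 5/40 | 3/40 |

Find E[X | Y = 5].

P(Y = 5) = 13/40.
Σ X·P over the event = 1·(3/40) + 4·(5/40) + 7·(5/40) = 29/20.
E[X | Y = 5] = (29/20) / (13/40) = 58/13.

58/13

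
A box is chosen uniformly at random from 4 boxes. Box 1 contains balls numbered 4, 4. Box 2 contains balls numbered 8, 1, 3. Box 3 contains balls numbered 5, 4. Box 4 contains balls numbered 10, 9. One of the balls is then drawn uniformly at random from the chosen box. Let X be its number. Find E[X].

E[X | box 1] = (4+4)/2 = 4.
E[X | box 2] = (8+1+3)/3 = 4.
E[X | box 3] = (5+4)/2 = 9/2.
E[X | box 4] = (10+9)/2 = 19/2.
By the law of total expectation,
E[X] = (1/4)·(4) + (1/4)·(4) + (1/4)·(9/2) + (1/4)·(19/2) = 11/2.

11/2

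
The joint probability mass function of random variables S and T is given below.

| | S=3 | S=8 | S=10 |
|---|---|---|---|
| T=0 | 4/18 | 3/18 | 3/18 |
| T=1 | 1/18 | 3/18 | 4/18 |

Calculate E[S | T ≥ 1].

P(T ≥ 1) = 4/9.
Σ S·P over the event = 3·(1/18) + 8·(3/18) + 10·(4/18) = 67/18.
E[S | T ≥ 1] = (67/18) / (4/9) = 67/8.

67/8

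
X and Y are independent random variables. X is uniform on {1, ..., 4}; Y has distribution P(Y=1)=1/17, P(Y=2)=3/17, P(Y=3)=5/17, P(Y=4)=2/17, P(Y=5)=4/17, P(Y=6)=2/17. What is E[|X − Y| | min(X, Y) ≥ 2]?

67/48

P(min(X, Y) ≥ 2) = 12/17.
Summing |X−Y|·P(x,y) over outcomes with min(X, Y) ≥ 2 gives 67/68.
E[|X − Y| | min(X, Y) ≥ 2] = (67/68) / (12/17) = 67/48.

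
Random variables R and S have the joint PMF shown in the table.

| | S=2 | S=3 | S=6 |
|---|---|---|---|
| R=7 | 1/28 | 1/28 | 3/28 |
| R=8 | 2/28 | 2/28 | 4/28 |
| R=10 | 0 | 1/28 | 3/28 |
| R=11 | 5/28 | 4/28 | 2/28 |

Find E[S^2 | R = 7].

P(R = 7) = 5/28.
Σ S^2·P over the event = 4·(1/28) + 9·(1/28) + 36·(3/28) = 121/28.
E[S^2 | R = 7] = (121/28) / (5/28) = 121/5.

121/5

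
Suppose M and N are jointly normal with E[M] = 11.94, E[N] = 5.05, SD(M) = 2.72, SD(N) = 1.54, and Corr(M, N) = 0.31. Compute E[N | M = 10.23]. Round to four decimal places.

4.7499

For a bivariate normal, E[N | M=x] = μ_N + ρ·(σ_N/σ_M)·(x − μ_M).
E[N | M=10.23] = 5.05 + (0.31)·(1.54/2.72)·(10.23 − (11.94)) = 5.05 + (0.17551)·(-1.71) = 4.7499.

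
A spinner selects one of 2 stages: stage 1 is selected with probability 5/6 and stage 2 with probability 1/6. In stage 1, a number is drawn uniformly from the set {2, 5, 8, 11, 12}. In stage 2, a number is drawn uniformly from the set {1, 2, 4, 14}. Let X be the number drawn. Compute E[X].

E[X | stage 1] = (2+5+8+11+12)/5 = 38/5.
E[X | stage 2] = (1+2+4+14)/4 = 21/4.
By the law of total expectation,
E[X] = (5/6)·(38/5) + (1/6)·(21/4) = 173/24.

173/24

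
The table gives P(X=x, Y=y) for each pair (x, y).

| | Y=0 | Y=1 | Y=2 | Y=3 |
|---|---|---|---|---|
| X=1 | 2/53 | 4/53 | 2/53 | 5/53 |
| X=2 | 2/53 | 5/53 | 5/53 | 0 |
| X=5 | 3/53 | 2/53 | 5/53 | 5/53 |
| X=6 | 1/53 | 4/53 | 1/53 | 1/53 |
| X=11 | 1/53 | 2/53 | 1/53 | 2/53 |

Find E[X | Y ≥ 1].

91/22

P(Y ≥ 1) = 44/53.
Summing X·P(X=x,Y=y) over the conditioning event gives 182/53.
E[X | Y ≥ 1] = (182/53) / (44/53) = 91/22.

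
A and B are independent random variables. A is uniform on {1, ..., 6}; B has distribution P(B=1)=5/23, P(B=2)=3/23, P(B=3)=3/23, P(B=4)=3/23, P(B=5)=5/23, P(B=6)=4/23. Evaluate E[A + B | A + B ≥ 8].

P(A + B ≥ 8) = 29/69.
Summing (A+B)·P(x,y) over outcomes with A + B ≥ 8 gives 91/23.
E[A + B | A + B ≥ 8] = (91/23) / (29/69) = 273/29.

273/29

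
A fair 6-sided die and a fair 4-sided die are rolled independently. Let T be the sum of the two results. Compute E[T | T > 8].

P(T > 8) = 1/8.
Σ over the event: 9·1/12 + 10·1/24 = 7/6.
E[T | T > 8] = (7/6) / (1/8) = 28/3.

28/3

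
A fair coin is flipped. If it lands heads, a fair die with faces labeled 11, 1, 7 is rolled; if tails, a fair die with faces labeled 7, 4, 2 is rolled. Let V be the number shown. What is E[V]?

E[V | heads] = (11+1+7)/3 = 19/3.
E[V | tails] = (7+4+2)/3 = 13/3.
E[V] = (1/2)·(19/3) + (1/2)·(13/3) = 16/3.

16/3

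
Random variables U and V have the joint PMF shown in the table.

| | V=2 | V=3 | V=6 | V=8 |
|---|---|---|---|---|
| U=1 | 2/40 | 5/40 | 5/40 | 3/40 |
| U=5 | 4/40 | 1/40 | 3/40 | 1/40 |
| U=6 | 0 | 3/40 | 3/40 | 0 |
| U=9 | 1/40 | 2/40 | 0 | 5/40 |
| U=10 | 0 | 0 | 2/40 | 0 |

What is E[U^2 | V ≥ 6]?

P(V ≥ 6) = 11/20.
Summing U^2·P(U=x,V=y) over the conditioning event gives 821/40.
E[U^2 | V ≥ 6] = (821/40) / (11/20) = 821/22.

821/22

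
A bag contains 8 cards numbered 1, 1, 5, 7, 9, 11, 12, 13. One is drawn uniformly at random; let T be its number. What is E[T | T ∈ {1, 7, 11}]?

P(T ∈ {1, 7, 11}) = 1/2.
Σ over the event: 1·1/4 + 7·1/8 + 11·1/8 = 5/2.
E[T | T ∈ {1, 7, 11}] = (5/2) / (1/2) = 5.

5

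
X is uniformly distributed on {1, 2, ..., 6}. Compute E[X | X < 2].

1

Given X < 2, X is equally likely to be any of {1}.
E[X | X < 2] = (1) / 1 = 1.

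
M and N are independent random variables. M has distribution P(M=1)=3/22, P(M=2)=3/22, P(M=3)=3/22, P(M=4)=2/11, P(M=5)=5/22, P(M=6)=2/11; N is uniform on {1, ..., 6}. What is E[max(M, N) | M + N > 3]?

P(M + N > 3) = 41/44.
Summing max(M,N)·P(x,y) over outcomes with M + N > 3 gives 593/132.
E[max(M, N) | M + N > 3] = (593/132) / (41/44) = 593/123.

593/123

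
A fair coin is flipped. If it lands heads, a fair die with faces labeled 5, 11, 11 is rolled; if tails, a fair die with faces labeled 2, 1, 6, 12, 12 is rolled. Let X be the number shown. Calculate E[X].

E[X | heads] = (5+11+11)/3 = 9.
E[X | tails] = (2+1+6+12+12)/5 = 33/5.
By the law of total expectation,
E[X] = (1/2)·(9) + (1/2)·(33/5) = 39/5.

39/5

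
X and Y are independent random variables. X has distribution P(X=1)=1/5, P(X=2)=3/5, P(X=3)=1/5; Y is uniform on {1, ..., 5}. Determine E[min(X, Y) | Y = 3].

P(Y = 3) = 1/5.
Summing min(X,Y)·P(x,y) over outcomes with Y = 3 gives 2/5.
E[min(X, Y) | Y = 3] = (2/5) / (1/5) = 2.

2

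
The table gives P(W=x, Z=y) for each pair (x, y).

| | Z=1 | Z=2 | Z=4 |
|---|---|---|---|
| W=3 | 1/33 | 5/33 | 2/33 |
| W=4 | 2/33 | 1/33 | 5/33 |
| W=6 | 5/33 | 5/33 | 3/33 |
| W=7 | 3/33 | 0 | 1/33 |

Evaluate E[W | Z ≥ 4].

P(Z ≥ 4) = 1/3.
Σ W·P over the event = 3·(2/33) + 4·(5/33) + 6·(3/33) + 7·(1/33) = 17/11.
E[W | Z ≥ 4] = (17/11) / (1/3) = 51/11.

51/11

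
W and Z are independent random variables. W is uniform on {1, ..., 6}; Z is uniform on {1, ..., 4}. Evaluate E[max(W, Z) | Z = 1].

7/2

P(Z = 1) = 1/4.
Summing max(W,Z)·P(x,y) over outcomes with Z = 1 gives 7/8.
E[max(W, Z) | Z = 1] = (7/8) / (1/4) = 7/2.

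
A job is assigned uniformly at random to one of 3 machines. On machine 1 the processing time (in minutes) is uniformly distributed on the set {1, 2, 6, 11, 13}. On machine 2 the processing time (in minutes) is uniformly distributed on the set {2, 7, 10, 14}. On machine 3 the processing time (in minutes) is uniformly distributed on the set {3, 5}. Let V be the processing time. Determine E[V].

377/60

E[V | machine 1] = (1+2+6+11+13)/5 = 33/5.
E[V | machine 2] = (2+7+10+14)/4 = 33/4.
E[V | machine 3] = (3+5)/2 = 4.
By the law of total expectation,
E[V] = (1/3)·(33/5) + (1/3)·(33/4) + (1/3)·(4) = 377/60.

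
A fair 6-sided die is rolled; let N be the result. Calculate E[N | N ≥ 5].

11/2

Given N ≥ 5, N is equally likely to be any of {5, 6}.
E[N | N ≥ 5] = (5 + 6) / 2 = 11/2.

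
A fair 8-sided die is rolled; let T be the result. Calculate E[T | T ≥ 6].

Given T ≥ 6, T is equally likely to be any of {6, 7, 8}.
E[T | T ≥ 6] = (6 + 7 + 8) / 3 = 7.

7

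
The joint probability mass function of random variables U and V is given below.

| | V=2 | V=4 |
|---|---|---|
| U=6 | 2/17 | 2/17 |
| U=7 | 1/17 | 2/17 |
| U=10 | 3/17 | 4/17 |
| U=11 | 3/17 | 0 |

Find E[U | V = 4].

33/4

P(V = 4) = 8/17.
Σ U·P over the event = 6·(2/17) + 7·(2/17) + 10·(4/17) = 66/17.
E[U | V = 4] = (66/17) / (8/17) = 33/4.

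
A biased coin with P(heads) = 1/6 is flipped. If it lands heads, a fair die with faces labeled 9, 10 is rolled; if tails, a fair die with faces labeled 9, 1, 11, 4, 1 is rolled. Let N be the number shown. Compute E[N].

71/12

E[N | heads] = (9+10)/2 = 19/2.
E[N | tails] = (9+1+11+4+1)/5 = 26/5.
By the law of total expectation,
E[N] = (1/6)·(19/2) + (5/6)·(26/5) = 71/12.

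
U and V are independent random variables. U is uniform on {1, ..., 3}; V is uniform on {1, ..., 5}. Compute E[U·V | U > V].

Outcomes with U > V: (2,1), (3,1), (3,2), each with probability 1/15.
E[U·V | U > V] = (2 + 3 + 6) / 3 = 11/3.

11/3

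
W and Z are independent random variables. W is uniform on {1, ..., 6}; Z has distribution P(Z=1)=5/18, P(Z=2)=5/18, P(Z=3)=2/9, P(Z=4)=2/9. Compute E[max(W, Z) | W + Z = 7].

29/6

P(W + Z = 7) = 1/6.
Summing max(W,Z)·P(x,y) over outcomes with W + Z = 7 gives 29/36.
E[max(W, Z) | W + Z = 7] = (29/36) / (1/6) = 29/6.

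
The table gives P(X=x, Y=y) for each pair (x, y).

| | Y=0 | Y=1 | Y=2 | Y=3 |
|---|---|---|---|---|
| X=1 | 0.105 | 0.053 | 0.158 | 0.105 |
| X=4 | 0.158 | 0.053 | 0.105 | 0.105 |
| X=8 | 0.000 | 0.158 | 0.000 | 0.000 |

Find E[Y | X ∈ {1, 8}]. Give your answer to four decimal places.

1.4542

P(X ∈ {1, 8}) = 0.579.
Summing Y·P(X=x,Y=y) over the conditioning event gives 0.842.
E[Y | X ∈ {1, 8}] = (0.842) / (0.579) = 1.4542.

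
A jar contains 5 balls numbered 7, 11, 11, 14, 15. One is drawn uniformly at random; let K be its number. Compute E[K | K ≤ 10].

P(K ≤ 10) = 1/5.
Σ over the event: 7·1/5 = 7/5.
E[K | K ≤ 10] = (7/5) / (1/5) = 7.

7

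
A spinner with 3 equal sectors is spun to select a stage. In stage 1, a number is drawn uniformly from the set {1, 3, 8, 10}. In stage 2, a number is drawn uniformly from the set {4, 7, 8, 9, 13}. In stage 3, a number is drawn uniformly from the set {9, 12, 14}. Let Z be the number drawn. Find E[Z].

761/90

E[Z | stage 1] = (1+3+8+10)/4 = 11/2.
E[Z | stage 2] = (4+7+8+9+13)/5 = 41/5.
E[Z | stage 3] = (9+12+14)/3 = 35/3.
E[Z] = (1/3)·(11/2) + (1/3)·(41/5) + (1/3)·(35/3) = 761/90.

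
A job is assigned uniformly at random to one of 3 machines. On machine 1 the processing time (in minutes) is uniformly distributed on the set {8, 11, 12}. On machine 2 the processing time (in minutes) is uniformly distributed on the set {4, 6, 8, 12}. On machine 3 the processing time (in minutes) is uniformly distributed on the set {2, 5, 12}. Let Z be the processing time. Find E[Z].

E[Z | machine 1] = (8+11+12)/3 = 31/3.
E[Z | machine 2] = (4+6+8+12)/4 = 15/2.
E[Z | machine 3] = (2+5+12)/3 = 19/3.
E[Z] = (1/3)·(31/3) + (1/3)·(15/2) + (1/3)·(19/3) = 145/18.

145/18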